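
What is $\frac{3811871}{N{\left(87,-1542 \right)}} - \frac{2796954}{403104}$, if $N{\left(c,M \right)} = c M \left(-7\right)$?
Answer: $- \frac{12975922867}{4506501168} \approx -2.8794$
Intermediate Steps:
$N{\left(c,M \right)} = - 7 M c$ ($N{\left(c,M \right)} = M c \left(-7\right) = - 7 M c$)
$\frac{3811871}{N{\left(87,-1542 \right)}} - \frac{2796954}{403104} = \frac{3811871}{\left(-7\right) \left(-1542\right) 87} - \frac{2796954}{403104} = \frac{3811871}{939078} - \frac{466159}{67184} = 3811871 \cdot \frac{1}{939078} - \frac{466159}{67184} = \frac{544553}{134154} - \frac{466159}{67184} = - \frac{12975922867}{4506501168}$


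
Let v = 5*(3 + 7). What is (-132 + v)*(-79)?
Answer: 6478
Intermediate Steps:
v = 50 (v = 5*10 = 50)
(-132 + v)*(-79) = (-132 + 50)*(-79) = -82*(-79) = 6478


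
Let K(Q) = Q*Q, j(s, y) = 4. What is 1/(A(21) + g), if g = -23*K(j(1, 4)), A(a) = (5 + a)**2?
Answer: 1/308 ≈ 0.0032468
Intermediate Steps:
K(Q) = Q**2
g = -368 (g = -23*4**2 = -23*16 = -368)
1/(A(21) + g) = 1/((5 + 21)**2 - 368) = 1/(26**2 - 368) = 1/(676 - 368) = 1/308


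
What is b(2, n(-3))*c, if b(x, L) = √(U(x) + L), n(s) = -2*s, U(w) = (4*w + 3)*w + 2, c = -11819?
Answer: -11819*√30 ≈ -64735.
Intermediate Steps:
U(w) = 2 + w*(3 + 4*w) (U(w) = (3 + 4*w)*w + 2 = w*(3 + 4*w) + 2 = 2 + w*(3 + 4*w))
b(x, L) = √(2 + L + 3*x + 4*x²) (b(x, L) = √((2 + 3*x + 4*x²) + L) = √(2 + L + 3*x + 4*x²))
b(2, n(-3))*c = √(2 - 2*(-3) + 3*2 + 4*2²)*(-11819) = √(2 + 6 + 6 + 4*4)*(-11819) = √(2 + 6 + 6 + 16)*(-11819) = √30*(-11819) = -11819*√30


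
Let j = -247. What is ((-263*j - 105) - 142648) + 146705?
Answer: 68913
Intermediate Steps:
((-263*j - 105) - 142648) + 146705 = ((-263*(-247) - 105) - 142648) + 146705 = ((64961 - 105) - 142648) + 146705 = (64856 - 142648) + 146705 = -77792 + 146705 = 68913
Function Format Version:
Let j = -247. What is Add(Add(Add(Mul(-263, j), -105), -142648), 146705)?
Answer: 68913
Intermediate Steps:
Add(Add(Add(Mul(-263, j), -105), -142648), 146705) = Add(Add(Add(Mul(-263, -247), -105), -142648), 146705) = Add(Add(Add(64961, -105), -142648), 146705) = Add(Add(64856, -142648), 146705) = Add(-77792, 146705) = 68913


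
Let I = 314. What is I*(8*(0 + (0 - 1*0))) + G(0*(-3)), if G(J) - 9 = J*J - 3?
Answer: 6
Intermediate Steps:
G(J) = 6 + J**2 (G(J) = 9 + (J*J - 3) = 9 + (J**2 - 3) = 9 + (-3 + J**2) = 6 + J**2)
I*(8*(0 + (0 - 1*0))) + G(0*(-3)) = 314*(8*(0 + (0 - 1*0))) + (6 + (0*(-3))**2) = 314*(8*(0 + (0 + 0))) + (6 + 0**2) = 314*(8*(0 + 0)) + (6 + 0) = 314*(8*0) + 6 = 314*0 + 6 = 0 + 6 = 6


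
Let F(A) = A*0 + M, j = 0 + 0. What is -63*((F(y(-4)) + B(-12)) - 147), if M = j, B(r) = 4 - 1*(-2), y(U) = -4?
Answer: 8883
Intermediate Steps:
j = 0
B(r) = 6 (B(r) = 4 + 2 = 6)
M = 0
F(A) = 0 (F(A) = A*0 + 0 = 0 + 0 = 0)
-63*((F(y(-4)) + B(-12)) - 147) = -63*((0 + 6) - 147) = -63*(6 - 147) = -63*(-141) = 8883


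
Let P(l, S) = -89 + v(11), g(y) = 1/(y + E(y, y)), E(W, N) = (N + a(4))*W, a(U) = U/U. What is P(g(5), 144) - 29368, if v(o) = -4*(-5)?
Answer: -29437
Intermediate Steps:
a(U) = 1
E(W, N) = W*(1 + N) (E(W, N) = (N + 1)*W = (1 + N)*W = W*(1 + N))
v(o) = 20
g(y) = 1/(y + y*(1 + y))
P(l, S) = -69 (P(l, S) = -89 + 20 = -69)
P(g(5), 144) - 29368 = -69 - 29368 = -29437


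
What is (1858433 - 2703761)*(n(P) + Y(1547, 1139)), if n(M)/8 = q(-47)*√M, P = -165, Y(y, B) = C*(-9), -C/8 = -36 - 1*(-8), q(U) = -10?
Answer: 1704181248 + 67626240*I*√165 ≈ 1.7042e+9 + 8.6867e+8*I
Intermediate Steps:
C = 224 (C = -8*(-36 - 1*(-8)) = -8*(-36 + 8) = -8*(-28) = 224)
Y(y, B) = -2016 (Y(y, B) = 224*(-9) = -2016)
n(M) = -80*√M (n(M) = 8*(-10*√M) = -80*√M)
(1858433 - 2703761)*(n(P) + Y(1547, 1139)) = (1858433 - 2703761)*(-80*I*√165 - 2016) = -845328*(-80*I*√165 - 2016) = -845328*(-2016 - 80*I*√165) = 1704181248 + 67626240*I*√165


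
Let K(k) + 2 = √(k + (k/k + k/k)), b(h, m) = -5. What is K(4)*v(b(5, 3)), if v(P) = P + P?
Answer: 20 - 10*√6 ≈ -4.4949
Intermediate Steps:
v(P) = 2*P
K(k) = -2 + √(2 + k) (K(k) = -2 + √(k + (k/k + k/k)) = -2 + √(k + (1 + 1)) = -2 + √(k + 2) = -2 + √(2 + k))
K(4)*v(b(5, 3)) = (-2 + √(2 + 4))*(2*(-5)) = (-2 + √6)*(-10) = 20 - 10*√6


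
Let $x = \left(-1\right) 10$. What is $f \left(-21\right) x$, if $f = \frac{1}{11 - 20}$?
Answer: $- \frac{70}{3} \approx -23.333$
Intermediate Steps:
$f = - \frac{1}{9}$ ($f = \frac{1}{-9} = - \frac{1}{9} \approx -0.11111$)
$x = -10$
$f \left(-21\right) x = \left(- \frac{1}{9}\right) \left(-21\right) \left(-10\right) = \frac{7}{3} \left(-10\right) = - \frac{70}{3}$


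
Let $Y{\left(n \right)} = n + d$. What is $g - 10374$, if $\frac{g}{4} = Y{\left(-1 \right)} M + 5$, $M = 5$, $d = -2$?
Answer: $-10414$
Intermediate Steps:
$Y{\left(n \right)} = -2 + n$ ($Y{\left(n \right)} = n - 2 = -2 + n$)
$g = -40$ ($g = 4 \left(\left(-2 - 1\right) 5 + 5\right) = 4 \left(\left(-3\right) 5 + 5\right) = 4 \left(-15 + 5\right) = 4 \left(-10\right) = -40$)
$g - 10374 = -40 - 10374 = -10414$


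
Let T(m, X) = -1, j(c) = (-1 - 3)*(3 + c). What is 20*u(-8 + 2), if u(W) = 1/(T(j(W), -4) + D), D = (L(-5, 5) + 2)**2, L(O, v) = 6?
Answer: 20/63 ≈ 0.31746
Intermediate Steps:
D = 64 (D = (6 + 2)**2 = 8**2 = 64)
j(c) = -12 - 4*c (j(c) = -4*(3 + c) = -12 - 4*c)
u(W) = 1/63 (u(W) = 1/(-1 + 64) = 1/63)
20*u(-8 + 2) = 20*(1/63) = 20/63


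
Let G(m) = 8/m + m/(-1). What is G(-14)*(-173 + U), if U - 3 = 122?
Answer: -4512/7 ≈ -644.57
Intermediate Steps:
U = 125 (U = 3 + 122 = 125)
G(m) = -m + 8/m (G(m) = 8/m + m*(-1) = 8/m - m = -m + 8/m)
G(-14)*(-173 + U) = (-1*(-14) + 8/(-14))*(-173 + 125) = (14 + 8*(-1/14))*(-48) = (14 - 4/7)*(-48) = (94/7)*(-48) = -4512/7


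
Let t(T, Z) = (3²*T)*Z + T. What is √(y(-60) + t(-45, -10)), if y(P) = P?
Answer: √3945 ≈ 62.809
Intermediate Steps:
t(T, Z) = T + 9*T*Z (t(T, Z) = (9*T)*Z + T = 9*T*Z + T = T + 9*T*Z)
√(y(-60) + t(-45, -10)) = √(-60 - 45*(1 + 9*(-10))) = √(-60 - 45*(1 - 90)) = √(-60 - 45*(-89)) = √(-60 + 4005) = √3945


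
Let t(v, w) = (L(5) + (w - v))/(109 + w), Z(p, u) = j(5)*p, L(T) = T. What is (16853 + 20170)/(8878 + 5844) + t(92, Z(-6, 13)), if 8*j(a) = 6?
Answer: 5043681/3076898 ≈ 1.6392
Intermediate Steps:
j(a) = ¾ (j(a) = (⅛)*6 = ¾)
Z(p, u) = 3*p/4
t(v, w) = (5 + w - v)/(109 + w) (t(v, w) = (5 + (w - v))/(109 + w) = (5 + w - v)/(109 + w))
(16853 + 20170)/(8878 + 5844) + t(92, Z(-6, 13)) = (16853 + 20170)/(8878 + 5844) + (5 + (¾)*(-6) - 1*92)/(109 + (¾)*(-6)) = 37023/14722 + (5 - 9/2 - 92)/(109 - 9/2) = 37023*(1/14722) - 183/2/(209/2) = 37023/14722 + (2/209)*(-183/2) = 37023/14722 - 183/209 = 5043681/3076898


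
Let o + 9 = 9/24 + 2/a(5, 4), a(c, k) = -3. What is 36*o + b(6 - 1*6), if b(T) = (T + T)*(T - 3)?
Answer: -669/2 ≈ -334.50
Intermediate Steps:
o = -223/24 (o = -9 + (9/24 + 2/(-3)) = -9 + (9*(1/24) + 2*(-⅓)) = -9 + (3/8 - ⅔) = -9 - 7/24 = -223/24 ≈ -9.2917)
b(T) = 2*T*(-3 + T) (b(T) = (2*T)*(-3 + T) = 2*T*(-3 + T))
36*o + b(6 - 1*6) = 36*(-223/24) + 2*(6 - 1*6)*(-3 + (6 - 1*6)) = -669/2 + 2*(6 - 6)*(-3 + (6 - 6)) = -669/2 + 2*0*(-3 + 0) = -669/2 + 2*0*(-3) = -669/2 + 0 = -669/2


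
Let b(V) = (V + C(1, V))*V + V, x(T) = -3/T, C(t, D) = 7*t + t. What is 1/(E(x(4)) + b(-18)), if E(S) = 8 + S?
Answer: 4/677 ≈ 0.0059084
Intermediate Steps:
C(t, D) = 8*t
b(V) = V + V*(8 + V) (b(V) = (V + 8*1)*V + V = (V + 8)*V + V = (8 + V)*V + V = V*(8 + V) + V = V + V*(8 + V))
1/(E(x(4)) + b(-18)) = 1/((8 - 3/4) - 18*(9 - 18)) = 1/((8 - 3*1/4) - 18*(-9)) = 1/((8 - 3/4) + 162) = 1/(29/4 + 162) = 1/(677/4) = 4/677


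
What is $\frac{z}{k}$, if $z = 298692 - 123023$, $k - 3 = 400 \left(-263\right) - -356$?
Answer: $- \frac{175669}{104841} \approx -1.6756$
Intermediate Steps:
$k = -104841$ ($k = 3 + \left(400 \left(-263\right) - -356\right) = 3 + \left(-105200 + 356\right) = 3 - 104844 = -104841$)
$z = 175669$
$\frac{z}{k} = \frac{175669}{-104841} = 175669 \left(- \frac{1}{104841}\right) = - \frac{175669}{104841}$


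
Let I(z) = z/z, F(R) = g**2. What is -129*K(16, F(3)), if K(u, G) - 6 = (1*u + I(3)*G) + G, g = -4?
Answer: -6966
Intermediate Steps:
F(R) = 16 (F(R) = (-4)**2 = 16)
I(z) = 1
K(u, G) = 6 + u + 2*G (K(u, G) = 6 + ((1*u + 1*G) + G) = 6 + ((u + G) + G) = 6 + ((G + u) + G) = 6 + (u + 2*G) = 6 + u + 2*G)
-129*K(16, F(3)) = -129*(6 + 16 + 2*16) = -129*(6 + 16 + 32) = -129*54 = -6966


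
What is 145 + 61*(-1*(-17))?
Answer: 1182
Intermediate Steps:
145 + 61*(-1*(-17)) = 145 + 61*17 = 145 + 1037 = 1182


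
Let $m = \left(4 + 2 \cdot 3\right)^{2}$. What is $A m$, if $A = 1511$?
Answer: $151100$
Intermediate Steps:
$m = 100$ ($m = \left(4 + 6\right)^{2} = 10^{2} = 100$)
$A m = 1511 \cdot 100 = 151100$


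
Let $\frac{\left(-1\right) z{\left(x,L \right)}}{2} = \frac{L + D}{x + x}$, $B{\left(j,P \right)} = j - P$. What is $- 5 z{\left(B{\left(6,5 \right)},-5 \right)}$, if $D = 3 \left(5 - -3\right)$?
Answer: $95$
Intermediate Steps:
$D = 24$ ($D = 3 \left(5 + 3\right) = 3 \cdot 8 = 24$)
$z{\left(x,L \right)} = - \frac{24 + L}{x}$ ($z{\left(x,L \right)} = - 2 \frac{L + 24}{x + x} = - 2 \frac{24 + L}{2 x} = - \frac{24 + L}{x}$)
$- 5 z{\left(B{\left(6,5 \right)},-5 \right)} = - 5 \frac{-24 - -5}{6 - 5} = - 5 \frac{-24 + 5}{6 - 5} = - 5 \cdot 1^{-1} \left(-19\right) = - 5 \cdot 1 \left(-19\right) = \left(-5\right) \left(-19\right) = 95$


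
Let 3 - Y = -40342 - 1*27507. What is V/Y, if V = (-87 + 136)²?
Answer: 2401/67852 ≈ 0.035386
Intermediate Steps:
V = 2401 (V = 49² = 2401)
Y = 67852 (Y = 3 - (-40342 - 1*27507) = 3 - (-40342 - 27507) = 3 - 1*(-67849) = 3 + 67849 = 67852)
V/Y = 2401/67852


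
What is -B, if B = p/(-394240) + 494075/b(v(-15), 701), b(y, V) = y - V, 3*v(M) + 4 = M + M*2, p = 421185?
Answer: 14631469353/21210112 ≈ 689.83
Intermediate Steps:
v(M) = -4/3 + M (v(M) = -4/3 + (M + M*2)/3 = -4/3 + (M + 2*M)/3 = -4/3 + (3*M)/3 = -4/3 + M)
B = -14631469353/21210112 (B = 421185/(-394240) + 494075/((-4/3 - 15) - 1*701) = 421185*(-1/394240) + 494075/(-49/3 - 701) = -84237/78848 + 494075/(-2152/3) = -84237/78848 + 494075*(-3/2152) = -84237/78848 - 1482225/2152 = -14631469353/21210112 ≈ -689.83)
-B = -1*(-14631469353/21210112) = 14631469353/21210112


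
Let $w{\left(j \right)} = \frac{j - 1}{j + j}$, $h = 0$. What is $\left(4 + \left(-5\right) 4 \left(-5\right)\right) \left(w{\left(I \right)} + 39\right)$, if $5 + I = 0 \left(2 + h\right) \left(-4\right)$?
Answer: $\frac{20592}{5} \approx 4118.4$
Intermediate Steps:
$I = -5$ ($I = -5 + 0 \left(2 + 0\right) \left(-4\right) = -5 + 0 \cdot 2 \left(-4\right) = -5 + 0 \left(-4\right) = -5 + 0 = -5$)
$w{\left(j \right)} = \frac{-1 + j}{2 j}$
$\left(4 + \left(-5\right) 4 \left(-5\right)\right) \left(w{\left(I \right)} + 39\right) = \left(4 + \left(-5\right) 4 \left(-5\right)\right) \left(\frac{-1 - 5}{2 \left(-5\right)} + 39\right) = \left(4 - -100\right) \left(\frac{1}{2} \left(- \frac{1}{5}\right) \left(-6\right) + 39\right) = \left(4 + 100\right) \left(\frac{3}{5} + 39\right) = 104 \cdot \frac{198}{5} = \frac{20592}{5}$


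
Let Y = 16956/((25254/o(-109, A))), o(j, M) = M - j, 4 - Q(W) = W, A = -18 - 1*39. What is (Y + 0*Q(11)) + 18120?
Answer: 25471344/1403 ≈ 18155.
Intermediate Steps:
A = -57 (A = -18 - 39 = -57)
Q(W) = 4 - W
Y = 48984/1403 (Y = 16956/((25254/(-57 - 1*(-109)))) = 16956/((25254/(-57 + 109))) = 16956/((25254/52)) = 16956/((25254*(1/52))) = 16956/(12627/26) = 16956*(26/12627) = 48984/1403 ≈ 34.914)
(Y + 0*Q(11)) + 18120 = (48984/1403 + 0*(4 - 1*11)) + 18120 = (48984/1403 + 0*(4 - 11)) + 18120 = (48984/1403 + 0*(-7)) + 18120 = (48984/1403 + 0) + 18120 = 48984/1403 + 18120 = 25471344/1403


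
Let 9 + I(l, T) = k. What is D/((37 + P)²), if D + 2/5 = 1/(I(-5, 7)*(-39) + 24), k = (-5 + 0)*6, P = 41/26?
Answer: -417092/1554283905 ≈ -0.00026835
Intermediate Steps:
P = 41/26 (P = 41*(1/26) = 41/26 ≈ 1.5769)
k = -30 (k = -5*6 = -30)
I(l, T) = -39 (I(l, T) = -9 - 30 = -39)
D = -617/1545 (D = -⅖ + 1/(-39*(-39) + 24) = -⅖ + 1/(1521 + 24) = -⅖ + 1/1545 = -617/1545 ≈ -0.39935)
D/((37 + P)²) = -617/(1545*(37 + 41/26)²) = -617/(1545*((1003/26)²)) = -617/(1545*1006009/676) = -617/1545*676/1006009 = -417092/1554283905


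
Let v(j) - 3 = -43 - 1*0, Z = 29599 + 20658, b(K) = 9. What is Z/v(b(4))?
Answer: -50257/40 ≈ -1256.4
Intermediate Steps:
Z = 50257
v(j) = -40 (v(j) = 3 + (-43 - 1*0) = 3 + (-43 + 0) = 3 - 43 = -40)
Z/v(b(4)) = 50257/(-40) = 50257*(-1/40) = -50257/40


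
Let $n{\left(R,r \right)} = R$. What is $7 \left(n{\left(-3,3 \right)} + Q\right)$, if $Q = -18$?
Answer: $-147$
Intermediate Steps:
$7 \left(n{\left(-3,3 \right)} + Q\right) = 7 \left(-3 - 18\right) = 7 \left(-21\right) = -147$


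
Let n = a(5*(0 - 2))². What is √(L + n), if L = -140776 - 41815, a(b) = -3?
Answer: I*√182582 ≈ 427.3*I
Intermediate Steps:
n = 9 (n = (-3)² = 9)
L = -182591
√(L + n) = √(-182591 + 9) = √(-182582) = I*√182582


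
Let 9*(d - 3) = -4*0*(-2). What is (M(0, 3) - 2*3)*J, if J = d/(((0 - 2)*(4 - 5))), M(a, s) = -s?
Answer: -27/2 ≈ -13.500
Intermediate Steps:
d = 3 (d = 3 + (-4*0*(-2))/9 = 3 + (0*(-2))/9 = 3 + (⅑)*0 = 3 + 0 = 3)
J = 3/2 (J = 3/(((0 - 2)*(4 - 5))) = 3/((-2*(-1))) = 3/2 ≈ 1.5000)
(M(0, 3) - 2*3)*J = (-1*3 - 2*3)*(3/2) = (-3 - 6)*(3/2) = -9*3/2 = -27/2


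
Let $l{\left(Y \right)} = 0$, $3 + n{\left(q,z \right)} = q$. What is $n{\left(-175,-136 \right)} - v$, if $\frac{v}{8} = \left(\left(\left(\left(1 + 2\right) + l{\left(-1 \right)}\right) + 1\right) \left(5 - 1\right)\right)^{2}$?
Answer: $-2226$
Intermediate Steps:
$n{\left(q,z \right)} = -3 + q$
$v = 2048$ ($v = 8 \left(\left(\left(\left(1 + 2\right) + 0\right) + 1\right) \left(5 - 1\right)\right)^{2} = 8 \left(\left(\left(3 + 0\right) + 1\right) \left(5 - 1\right)\right)^{2} = 8 \left(\left(3 + 1\right) 4\right)^{2} = 8 \left(4 \cdot 4\right)^{2} = 8 \cdot 16^{2} = 8 \cdot 256 = 2048$)
$n{\left(-175,-136 \right)} - v = \left(-3 - 175\right) - 2048 = -178 - 2048 = -2226$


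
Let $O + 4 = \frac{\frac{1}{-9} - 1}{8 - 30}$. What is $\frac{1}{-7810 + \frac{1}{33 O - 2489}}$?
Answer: $- \frac{7858}{61370983} \approx -0.00012804$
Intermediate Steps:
$O = - \frac{391}{99}$ ($O = -4 + \frac{\frac{1}{-9} - 1}{8 - 30} = -4 + \frac{- \frac{1}{9} - 1}{-22} = -4 - - \frac{5}{99} = -4 + \frac{5}{99} = - \frac{391}{99} \approx -3.9495$)
$\frac{1}{-7810 + \frac{1}{33 O - 2489}} = \frac{1}{-7810 + \frac{1}{33 \left(- \frac{391}{99}\right) - 2489}} = \frac{1}{-7810 + \frac{1}{- \frac{391}{3} - 2489}} = \frac{1}{-7810 + \frac{1}{- \frac{7858}{3}}} = \frac{1}{-7810 - \frac{3}{7858}} = \frac{1}{- \frac{61370983}{7858}} = - \frac{7858}{61370983}$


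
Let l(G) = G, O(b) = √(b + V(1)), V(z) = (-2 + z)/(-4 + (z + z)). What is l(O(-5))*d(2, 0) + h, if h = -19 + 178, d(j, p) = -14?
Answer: 159 - 21*I*√2 ≈ 159.0 - 29.698*I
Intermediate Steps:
V(z) = (-2 + z)/(-4 + 2*z)
O(b) = √(½ + b) (O(b) = √(b + ½) = √(½ + b))
h = 159
l(O(-5))*d(2, 0) + h = (√(2 + 4*(-5))/2)*(-14) + 159 = (√(2 - 20)/2)*(-14) + 159 = (√(-18)/2)*(-14) + 159 = ((3*I*√2)/2)*(-14) + 159 = (3*I*√2/2)*(-14) + 159 = -21*I*√2 + 159 = 159 - 21*I*√2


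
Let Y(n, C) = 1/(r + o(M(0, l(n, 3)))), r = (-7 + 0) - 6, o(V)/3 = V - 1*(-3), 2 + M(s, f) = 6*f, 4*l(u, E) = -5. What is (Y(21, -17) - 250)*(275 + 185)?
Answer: -1495184/13 ≈ -1.1501e+5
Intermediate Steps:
l(u, E) = -5/4 (l(u, E) = (¼)*(-5) = -5/4)
M(s, f) = -2 + 6*f
o(V) = 9 + 3*V (o(V) = 3*(V - 1*(-3)) = 3*(V + 3) = 3*(3 + V) = 9 + 3*V)
r = -13 (r = -7 - 6 = -13)
Y(n, C) = -2/65 (Y(n, C) = 1/(-13 + (9 + 3*(-2 + 6*(-5/4)))) = 1/(-13 + (9 + 3*(-2 - 15/2))) = 1/(-13 + (9 + 3*(-19/2))) = 1/(-13 + (9 - 57/2)) = 1/(-13 - 39/2) = 1/(-65/2) = -2/65)
(Y(21, -17) - 250)*(275 + 185) = (-2/65 - 250)*(275 + 185) = -16252/65*460 = -1495184/13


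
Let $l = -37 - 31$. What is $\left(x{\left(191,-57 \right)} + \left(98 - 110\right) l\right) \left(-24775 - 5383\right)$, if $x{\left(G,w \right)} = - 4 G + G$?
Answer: $-7328394$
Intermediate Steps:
$l = -68$
$x{\left(G,w \right)} = - 3 G$
$\left(x{\left(191,-57 \right)} + \left(98 - 110\right) l\right) \left(-24775 - 5383\right) = \left(\left(-3\right) 191 + \left(98 - 110\right) \left(-68\right)\right) \left(-24775 - 5383\right) = \left(-573 - -816\right) \left(-30158\right) = \left(-573 + 816\right) \left(-30158\right) = 243 \left(-30158\right) = -7328394$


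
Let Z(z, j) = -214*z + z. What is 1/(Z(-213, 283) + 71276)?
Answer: 1/116645 ≈ 8.5730e-6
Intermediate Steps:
Z(z, j) = -213*z
1/(Z(-213, 283) + 71276) = 1/(-213*(-213) + 71276) = 1/(45369 + 71276) = 1/116645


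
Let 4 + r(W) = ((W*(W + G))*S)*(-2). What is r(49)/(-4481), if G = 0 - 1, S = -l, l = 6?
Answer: -28220/4481 ≈ -6.2977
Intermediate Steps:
S = -6 (S = -1*6 = -6)
G = -1
r(W) = -4 + 12*W*(-1 + W) (r(W) = -4 + ((W*(W - 1))*(-6))*(-2) = -4 + ((W*(-1 + W))*(-6))*(-2) = -4 - 6*W*(-1 + W)*(-2) = -4 + 12*W*(-1 + W))
r(49)/(-4481) = (-4 - 12*49 + 12*49²)/(-4481) = (-4 - 588 + 12*2401)*(-1/4481) = (-4 - 588 + 28812)*(-1/4481) = 28220*(-1/4481) = -28220/4481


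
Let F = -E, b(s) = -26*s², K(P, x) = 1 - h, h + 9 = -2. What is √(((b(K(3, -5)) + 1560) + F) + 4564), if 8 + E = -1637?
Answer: 5*√161 ≈ 63.443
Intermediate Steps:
E = -1645 (E = -8 - 1637 = -1645)
h = -11 (h = -9 - 2 = -11)
K(P, x) = 12 (K(P, x) = 1 - 1*(-11) = 1 + 11 = 12)
F = 1645 (F = -1*(-1645) = 1645)
√(((b(K(3, -5)) + 1560) + F) + 4564) = √(((-26*12² + 1560) + 1645) + 4564) = √(((-26*144 + 1560) + 1645) + 4564) = √(((-3744 + 1560) + 1645) + 4564) = √((-2184 + 1645) + 4564) = √(-539 + 4564) = √4025 = 5*√161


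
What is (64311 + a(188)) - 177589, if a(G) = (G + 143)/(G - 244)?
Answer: -6343899/56 ≈ -1.1328e+5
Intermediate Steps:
a(G) = (143 + G)/(-244 + G)
(64311 + a(188)) - 177589 = (64311 + (143 + 188)/(-244 + 188)) - 177589 = (64311 + 331/(-56)) - 177589 = (64311 - 1/56*331) - 177589 = (64311 - 331/56) - 177589 = 3601085/56 - 177589 = -6343899/56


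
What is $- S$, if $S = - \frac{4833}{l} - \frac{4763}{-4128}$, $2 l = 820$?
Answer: $\frac{8998897}{846240} \approx 10.634$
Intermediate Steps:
$l = 410$ ($l = \frac{1}{2} \cdot 820 = 410$)
$S = - \frac{8998897}{846240}$ ($S = - \frac{4833}{410} - \frac{4763}{-4128} = \left(-4833\right) \frac{1}{410} - - \frac{4763}{4128} = - \frac{4833}{410} + \frac{4763}{4128} = - \frac{8998897}{846240} \approx -10.634$)
$- S = \left(-1\right) \left(- \frac{8998897}{846240}\right) = \frac{8998897}{846240}$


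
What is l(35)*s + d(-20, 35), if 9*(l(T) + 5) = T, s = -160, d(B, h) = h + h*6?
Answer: 3805/9 ≈ 422.78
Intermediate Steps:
d(B, h) = 7*h (d(B, h) = h + 6*h = 7*h)
l(T) = -5 + T/9
l(35)*s + d(-20, 35) = (-5 + (⅑)*35)*(-160) + 7*35 = (-5 + 35/9)*(-160) + 245 = -10/9*(-160) + 245 = 1600/9 + 245 = 3805/9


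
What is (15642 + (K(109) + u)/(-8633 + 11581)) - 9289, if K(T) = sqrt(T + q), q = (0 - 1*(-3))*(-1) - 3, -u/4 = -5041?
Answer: 4687202/737 + sqrt(103)/2948 ≈ 6359.8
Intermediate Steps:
u = 20164 (u = -4*(-5041) = 20164)
q = -6 (q = (0 + 3)*(-1) - 3 = 3*(-1) - 3 = -3 - 3 = -6)
K(T) = sqrt(-6 + T) (K(T) = sqrt(T - 6) = sqrt(-6 + T))
(15642 + (K(109) + u)/(-8633 + 11581)) - 9289 = (15642 + (sqrt(-6 + 109) + 20164)/(-8633 + 11581)) - 9289 = (15642 + (sqrt(103) + 20164)/2948) - 9289 = (15642 + (20164 + sqrt(103))*(1/2948)) - 9289 = (15642 + (5041/737 + sqrt(103)/2948)) - 9289 = (11533195/737 + sqrt(103)/2948) - 9289 = 4687202/737 + sqrt(103)/2948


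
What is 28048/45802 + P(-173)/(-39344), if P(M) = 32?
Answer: 34439214/56313559 ≈ 0.61156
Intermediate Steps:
28048/45802 + P(-173)/(-39344) = 28048/45802 + 32/(-39344) = 28048*(1/45802) + 32*(-1/39344) = 14024/22901 - 2/2459 = 34439214/56313559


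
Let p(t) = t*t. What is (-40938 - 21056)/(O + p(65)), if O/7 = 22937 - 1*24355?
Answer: 61994/5701 ≈ 10.874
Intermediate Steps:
p(t) = t²
O = -9926 (O = 7*(22937 - 1*24355) = 7*(22937 - 24355) = 7*(-1418) = -9926)
(-40938 - 21056)/(O + p(65)) = (-40938 - 21056)/(-9926 + 65²) = -61994/(-9926 + 4225) = -61994/(-5701) = -61994*(-1/5701) = 61994/5701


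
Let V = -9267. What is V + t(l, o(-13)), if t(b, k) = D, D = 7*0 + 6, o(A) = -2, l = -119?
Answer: -9261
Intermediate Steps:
D = 6 (D = 0 + 6 = 6)
t(b, k) = 6
V + t(l, o(-13)) = -9267 + 6 = -9261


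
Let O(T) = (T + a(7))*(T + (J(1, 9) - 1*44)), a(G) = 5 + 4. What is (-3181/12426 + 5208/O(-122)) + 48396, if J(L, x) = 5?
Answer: 1562958218429/32295174 ≈ 48396.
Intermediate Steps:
a(G) = 9
O(T) = (-39 + T)*(9 + T) (O(T) = (T + 9)*(T + (5 - 1*44)) = (9 + T)*(T + (5 - 44)) = (9 + T)*(T - 39) = (9 + T)*(-39 + T) = (-39 + T)*(9 + T))
(-3181/12426 + 5208/O(-122)) + 48396 = (-3181/12426 + 5208/(-351 + (-122)² - 30*(-122))) + 48396 = (-3181*1/12426 + 5208/(-351 + 14884 + 3660)) + 48396 = (-3181/12426 + 5208/18193) + 48396 = (-3181/12426 + 5208*(1/18193)) + 48396 = (-3181/12426 + 744/2599) + 48396 = 977525/32295174 + 48396 = 1562958218429/32295174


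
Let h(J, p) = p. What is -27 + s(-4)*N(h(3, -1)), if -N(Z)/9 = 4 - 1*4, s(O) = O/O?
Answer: -27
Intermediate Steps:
s(O) = 1
N(Z) = 0 (N(Z) = -9*(4 - 1*4) = -9*(4 - 4) = -9*0 = 0)
-27 + s(-4)*N(h(3, -1)) = -27 + 1*0 = -27 + 0 = -27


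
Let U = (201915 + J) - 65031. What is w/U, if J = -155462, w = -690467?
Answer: 690467/18578 ≈ 37.166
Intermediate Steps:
U = -18578 (U = (201915 - 155462) - 65031 = 46453 - 65031 = -18578)
w/U = -690467/(-18578) = -690467*(-1/18578) = 690467/18578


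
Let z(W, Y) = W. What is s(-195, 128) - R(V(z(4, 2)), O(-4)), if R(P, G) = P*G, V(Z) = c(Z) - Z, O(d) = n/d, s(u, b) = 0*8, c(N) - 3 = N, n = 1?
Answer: ¾ ≈ 0.75000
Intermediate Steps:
c(N) = 3 + N
s(u, b) = 0
O(d) = 1/d
V(Z) = 3 (V(Z) = (3 + Z) - Z = 3)
R(P, G) = G*P
s(-195, 128) - R(V(z(4, 2)), O(-4)) = 0 - 3/(-4) = 0 - (-1)*3/4 = 0 - 1*(-¾) = 0 + ¾ = ¾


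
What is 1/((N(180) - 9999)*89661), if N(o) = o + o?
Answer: -1/864242379 ≈ -1.1571e-9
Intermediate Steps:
N(o) = 2*o
1/((N(180) - 9999)*89661) = 1/((2*180 - 9999)*89661) = (1/89661)/(360 - 9999) = (1/89661)/(-9639) = -1/9639*1/89661 = -1/864242379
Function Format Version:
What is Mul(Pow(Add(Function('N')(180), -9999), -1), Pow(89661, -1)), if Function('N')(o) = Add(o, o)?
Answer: Rational(-1, 864242379) ≈ -1.1571e-9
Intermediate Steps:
Function('N')(o) = Mul(2, o)
Mul(Pow(Add(Function('N')(180), -9999), -1), Pow(89661, -1)) = Mul(Pow(Add(Mul(2, 180), -9999), -1), Pow(89661, -1)) = Mul(Pow(Add(360, -9999), -1), Rational(1, 89661)) = Mul(Pow(-9639, -1), Rational(1, 89661)) = Mul(Rational(-1, 9639), Rational(1, 89661)) = Rational(-1, 864242379)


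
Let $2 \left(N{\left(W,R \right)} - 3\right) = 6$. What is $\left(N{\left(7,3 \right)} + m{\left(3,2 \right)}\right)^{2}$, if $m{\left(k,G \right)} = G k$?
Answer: $144$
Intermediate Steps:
$N{\left(W,R \right)} = 6$ ($N{\left(W,R \right)} = 3 + \frac{1}{2} \cdot 6 = 3 + 3 = 6$)
$\left(N{\left(7,3 \right)} + m{\left(3,2 \right)}\right)^{2} = \left(6 + 2 \cdot 3\right)^{2} = \left(6 + 6\right)^{2} = 12^{2} = 144$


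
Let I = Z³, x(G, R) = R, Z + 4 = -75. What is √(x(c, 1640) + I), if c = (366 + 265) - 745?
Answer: I*√491399 ≈ 701.0*I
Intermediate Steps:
Z = -79 (Z = -4 - 75 = -79)
c = -114 (c = 631 - 745 = -114)
I = -493039 (I = (-79)³ = -493039)
√(x(c, 1640) + I) = √(1640 - 493039) = √(-491399) = I*√491399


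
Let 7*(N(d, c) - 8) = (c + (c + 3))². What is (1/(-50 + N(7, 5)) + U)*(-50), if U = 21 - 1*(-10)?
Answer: -7736/5 ≈ -1547.2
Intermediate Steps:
N(d, c) = 8 + (3 + 2*c)²/7 (N(d, c) = 8 + (c + (c + 3))²/7 = 8 + (c + (3 + c))²/7 = 8 + (3 + 2*c)²/7)
U = 31 (U = 21 + 10 = 31)
(1/(-50 + N(7, 5)) + U)*(-50) = (1/(-50 + (8 + (3 + 2*5)²/7)) + 31)*(-50) = (1/(-50 + (8 + (3 + 10)²/7)) + 31)*(-50) = (1/(-50 + (8 + (⅐)*13²)) + 31)*(-50) = (1/(-50 + (8 + (⅐)*169)) + 31)*(-50) = (1/(-50 + (8 + 169/7)) + 31)*(-50) = (1/(-50 + 225/7) + 31)*(-50) = (1/(-125/7) + 31)*(-50) = (-7/125 + 31)*(-50) = (3868/125)*(-50) = -7736/5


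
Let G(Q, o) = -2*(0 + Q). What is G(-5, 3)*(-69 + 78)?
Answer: 90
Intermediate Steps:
G(Q, o) = -2*Q
G(-5, 3)*(-69 + 78) = (-2*(-5))*(-69 + 78) = 10*9 = 90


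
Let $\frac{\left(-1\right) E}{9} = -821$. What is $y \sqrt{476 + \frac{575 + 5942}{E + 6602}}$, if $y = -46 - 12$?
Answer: $- \frac{58 \sqrt{93267265903}}{13991} \approx -1266.0$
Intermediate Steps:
$E = 7389$ ($E = \left(-9\right) \left(-821\right) = 7389$)
$y = -58$ ($y = -46 - 12 = -58$)
$y \sqrt{476 + \frac{575 + 5942}{E + 6602}} = - 58 \sqrt{476 + \frac{575 + 5942}{7389 + 6602}} = - 58 \sqrt{476 + \frac{6517}{13991}} = - 58 \sqrt{\frac{6666233}{13991}} = - 58 \frac{\sqrt{93267265903}}{13991} = - \frac{58 \sqrt{93267265903}}{13991}$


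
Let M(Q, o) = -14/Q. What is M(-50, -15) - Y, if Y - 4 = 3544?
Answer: -88693/25 ≈ -3547.7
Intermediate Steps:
Y = 3548 (Y = 4 + 3544 = 3548)
M(-50, -15) - Y = -14/(-50) - 1*3548 = -14*(-1/50) - 3548 = 7/25 - 3548 = -88693/25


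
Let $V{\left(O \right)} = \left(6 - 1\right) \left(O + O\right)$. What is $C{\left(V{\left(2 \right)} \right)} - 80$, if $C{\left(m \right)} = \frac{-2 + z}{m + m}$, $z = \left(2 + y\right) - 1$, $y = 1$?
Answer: $-80$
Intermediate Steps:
$z = 2$ ($z = \left(2 + 1\right) - 1 = 3 - 1 = 2$)
$V{\left(O \right)} = 10 O$ ($V{\left(O \right)} = 5 \cdot 2 O = 10 O$)
$C{\left(m \right)} = 0$ ($C{\left(m \right)} = \frac{-2 + 2}{m + m} = \frac{0}{2 m} = 0 \frac{1}{2 m} = 0$)
$C{\left(V{\left(2 \right)} \right)} - 80 = 0 - 80 = -80$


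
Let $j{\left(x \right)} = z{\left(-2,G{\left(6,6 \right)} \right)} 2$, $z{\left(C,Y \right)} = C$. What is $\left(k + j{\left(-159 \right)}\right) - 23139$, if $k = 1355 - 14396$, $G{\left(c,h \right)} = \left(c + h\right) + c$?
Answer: $-36184$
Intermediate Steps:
$G{\left(c,h \right)} = h + 2 c$
$j{\left(x \right)} = -4$ ($j{\left(x \right)} = \left(-2\right) 2 = -4$)
$k = -13041$ ($k = 1355 - 14396 = -13041$)
$\left(k + j{\left(-159 \right)}\right) - 23139 = \left(-13041 - 4\right) - 23139 = -13045 - 23139 = -36184$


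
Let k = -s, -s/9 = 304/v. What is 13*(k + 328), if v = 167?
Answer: 747656/167 ≈ 4477.0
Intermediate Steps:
s = -2736/167 ≈ -16.383
k = 2736/167 (k = -1*(-2736/167) = 2736/167 ≈ 16.383)
13*(k + 328) = 13*(2736/167 + 328) = 13*(57512/167) = 747656/167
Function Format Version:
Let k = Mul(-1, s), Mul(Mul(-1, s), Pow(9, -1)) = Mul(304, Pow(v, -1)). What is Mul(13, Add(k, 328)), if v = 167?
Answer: Rational(747656, 167) ≈ 4477.0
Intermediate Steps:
s = Rational(-2736, 167) (s = Mul(-9, Mul(304, Pow(167, -1))) = Mul(-9, Mul(304, Rational(1, 167))) = Mul(-9, Rational(304, 167)) = Rational(-2736, 167) ≈ -16.383)
k = Rational(2736, 167) (k = Mul(-1, Rational(-2736, 167)) = Rational(2736, 167) ≈ 16.383)
Mul(13, Add(k, 328)) = Mul(13, Add(Rational(2736, 167), 328)) = Mul(13, Rational(57512, 167)) = Rational(747656, 167)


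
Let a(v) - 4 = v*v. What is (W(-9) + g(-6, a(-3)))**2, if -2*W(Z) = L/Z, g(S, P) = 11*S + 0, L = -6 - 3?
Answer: 17689/4 ≈ 4422.3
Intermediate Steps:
L = -9
a(v) = 4 + v**2 (a(v) = 4 + v*v = 4 + v**2)
g(S, P) = 11*S
W(Z) = 9/(2*Z) (W(Z) = -(-9)/(2*Z) = 9/(2*Z))
(W(-9) + g(-6, a(-3)))**2 = ((9/2)/(-9) + 11*(-6))**2 = ((9/2)*(-1/9) - 66)**2 = (-1/2 - 66)**2 = (-133/2)**2 = 17689/4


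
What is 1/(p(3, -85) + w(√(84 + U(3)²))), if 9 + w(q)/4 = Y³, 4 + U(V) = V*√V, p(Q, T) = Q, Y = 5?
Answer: 1/467 ≈ 0.0021413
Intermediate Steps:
U(V) = -4 + V^(3/2) (U(V) = -4 + V*√V = -4 + V^(3/2))
w(q) = 464 (w(q) = -36 + 4*5³ = -36 + 4*125 = -36 + 500 = 464)
1/(p(3, -85) + w(√(84 + U(3)²))) = 1/(3 + 464) = 1/467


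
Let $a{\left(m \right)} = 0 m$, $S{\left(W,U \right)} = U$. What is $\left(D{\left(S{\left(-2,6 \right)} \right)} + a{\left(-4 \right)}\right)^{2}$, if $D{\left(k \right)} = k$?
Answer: $36$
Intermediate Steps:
$a{\left(m \right)} = 0$
$\left(D{\left(S{\left(-2,6 \right)} \right)} + a{\left(-4 \right)}\right)^{2} = \left(6 + 0\right)^{2} = 6^{2} = 36$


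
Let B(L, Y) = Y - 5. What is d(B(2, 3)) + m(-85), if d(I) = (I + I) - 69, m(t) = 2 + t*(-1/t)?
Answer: -72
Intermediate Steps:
B(L, Y) = -5 + Y
m(t) = 1 (m(t) = 2 - 1 = 1)
d(I) = -69 + 2*I (d(I) = 2*I - 69 = -69 + 2*I)
d(B(2, 3)) + m(-85) = (-69 + 2*(-5 + 3)) + 1 = (-69 + 2*(-2)) + 1 = (-69 - 4) + 1 = -73 + 1 = -72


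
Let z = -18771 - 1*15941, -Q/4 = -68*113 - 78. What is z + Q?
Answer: -3664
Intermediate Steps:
Q = 31048 (Q = -4*(-68*113 - 78) = -4*(-7684 - 78) = -4*(-7762) = 31048)
z = -34712 (z = -18771 - 15941 = -34712)
z + Q = -34712 + 31048 = -3664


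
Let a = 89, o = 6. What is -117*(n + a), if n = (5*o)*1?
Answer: -13923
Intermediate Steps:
n = 30 (n = (5*6)*1 = 30*1 = 30)
-117*(n + a) = -117*(30 + 89) = -117*119 = -13923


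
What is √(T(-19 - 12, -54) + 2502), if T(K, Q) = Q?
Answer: 12*√17 ≈ 49.477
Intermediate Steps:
√(T(-19 - 12, -54) + 2502) = √(-54 + 2502) = √2448 = 12*√17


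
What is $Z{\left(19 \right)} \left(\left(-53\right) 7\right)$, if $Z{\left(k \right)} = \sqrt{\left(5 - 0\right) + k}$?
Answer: $- 742 \sqrt{6} \approx -1817.5$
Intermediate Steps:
$Z{\left(k \right)} = \sqrt{5 + k}$ ($Z{\left(k \right)} = \sqrt{\left(5 + 0\right) + k} = \sqrt{5 + k}$)
$Z{\left(19 \right)} \left(\left(-53\right) 7\right) = \sqrt{5 + 19} \left(\left(-53\right) 7\right) = \sqrt{24} \left(-371\right) = 2 \sqrt{6} \left(-371\right) = - 742 \sqrt{6}$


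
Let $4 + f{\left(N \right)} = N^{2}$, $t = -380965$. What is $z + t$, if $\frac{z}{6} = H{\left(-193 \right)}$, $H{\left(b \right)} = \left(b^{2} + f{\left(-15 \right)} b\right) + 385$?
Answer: $-411079$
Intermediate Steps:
$f{\left(N \right)} = -4 + N^{2}$
$H{\left(b \right)} = 385 + b^{2} + 221 b$ ($H{\left(b \right)} = \left(b^{2} + \left(-4 + \left(-15\right)^{2}\right) b\right) + 385 = \left(b^{2} + \left(-4 + 225\right) b\right) + 385 = \left(b^{2} + 221 b\right) + 385 = 385 + b^{2} + 221 b$)
$z = -30114$ ($z = 6 \left(385 + \left(-193\right)^{2} + 221 \left(-193\right)\right) = 6 \left(385 + 37249 - 42653\right) = 6 \left(-5019\right) = -30114$)
$z + t = -30114 - 380965 = -411079$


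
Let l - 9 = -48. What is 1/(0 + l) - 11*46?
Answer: -19735/39 ≈ -506.03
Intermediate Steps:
l = -39 (l = 9 - 48 = -39)
1/(0 + l) - 11*46 = 1/(0 - 39) - 11*46 = 1/(-39) - 506 = -1/39 - 506 = -19735/39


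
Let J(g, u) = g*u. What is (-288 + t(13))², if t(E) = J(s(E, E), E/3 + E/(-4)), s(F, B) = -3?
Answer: 1357225/16 ≈ 84827.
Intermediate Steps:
t(E) = -E/4 (t(E) = -3*(E/3 + E/(-4)) = -3*(E*(⅓) + E*(-¼)) = -3*(E/3 - E/4) = -E/4)
(-288 + t(13))² = (-288 - ¼*13)² = (-288 - 13/4)² = (-1165/4)² = 1357225/16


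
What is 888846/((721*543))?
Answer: 42326/18643 ≈ 2.2703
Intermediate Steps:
888846/((721*543)) = 888846/391503 = 888846*(1/391503) = 42326/18643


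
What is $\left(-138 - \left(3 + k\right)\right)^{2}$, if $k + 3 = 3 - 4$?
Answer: $18769$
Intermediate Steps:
$k = -4$ ($k = -3 + \left(3 - 4\right) = -3 - 1 = -4$)
$\left(-138 - \left(3 + k\right)\right)^{2} = \left(-138 - \left(3 - 4\right)\right)^{2} = \left(-138 - -1\right)^{2} = \left(-138 + 1\right)^{2} = \left(-137\right)^{2} = 18769$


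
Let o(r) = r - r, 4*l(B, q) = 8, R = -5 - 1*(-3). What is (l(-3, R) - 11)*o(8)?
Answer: 0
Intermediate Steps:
R = -2 (R = -5 + 3 = -2)
l(B, q) = 2 (l(B, q) = (¼)*8 = 2)
o(r) = 0
(l(-3, R) - 11)*o(8) = (2 - 11)*0 = -9*0 = 0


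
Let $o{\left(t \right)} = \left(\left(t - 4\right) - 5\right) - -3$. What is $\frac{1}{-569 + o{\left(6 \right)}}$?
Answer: $- \frac{1}{569} \approx -0.0017575$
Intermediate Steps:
$o{\left(t \right)} = -6 + t$ ($o{\left(t \right)} = \left(\left(-4 + t\right) - 5\right) + 3 = \left(-9 + t\right) + 3 = -6 + t$)
$\frac{1}{-569 + o{\left(6 \right)}} = \frac{1}{-569 + \left(-6 + 6\right)} = \frac{1}{-569 + 0} = \frac{1}{-569} = - \frac{1}{569}$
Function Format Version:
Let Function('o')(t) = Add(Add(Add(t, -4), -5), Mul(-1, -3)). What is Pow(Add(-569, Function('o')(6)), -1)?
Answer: Rational(-1, 569) ≈ -0.0017575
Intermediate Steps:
Function('o')(t) = Add(-6, t) (Function('o')(t) = Add(Add(Add(-4, t), -5), 3) = Add(Add(-9, t), 3) = Add(-6, t))
Pow(Add(-569, Function('o')(6)), -1) = Pow(Add(-569, Add(-6, 6)), -1) = Pow(Add(-569, 0), -1) = Pow(-569, -1) = Rational(-1, 569)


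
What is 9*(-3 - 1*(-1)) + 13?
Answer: -5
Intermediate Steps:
9*(-3 - 1*(-1)) + 13 = 9*(-3 + 1) + 13 = 9*(-2) + 13 = -18 + 13 = -5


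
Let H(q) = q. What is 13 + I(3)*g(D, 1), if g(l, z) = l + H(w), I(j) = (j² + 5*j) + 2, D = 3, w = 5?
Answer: 221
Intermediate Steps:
I(j) = 2 + j² + 5*j
g(l, z) = 5 + l (g(l, z) = l + 5 = 5 + l)
13 + I(3)*g(D, 1) = 13 + (2 + 3² + 5*3)*(5 + 3) = 13 + (2 + 9 + 15)*8 = 13 + 26*8 = 13 + 208 = 221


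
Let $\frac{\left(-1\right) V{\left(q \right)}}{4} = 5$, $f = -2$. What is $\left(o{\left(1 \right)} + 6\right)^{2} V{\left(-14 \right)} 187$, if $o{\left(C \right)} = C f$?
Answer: $-59840$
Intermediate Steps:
$o{\left(C \right)} = - 2 C$ ($o{\left(C \right)} = C \left(-2\right) = - 2 C$)
$V{\left(q \right)} = -20$ ($V{\left(q \right)} = \left(-4\right) 5 = -20$)
$\left(o{\left(1 \right)} + 6\right)^{2} V{\left(-14 \right)} 187 = \left(\left(-2\right) 1 + 6\right)^{2} \left(-20\right) 187 = \left(-2 + 6\right)^{2} \left(-20\right) 187 = 4^{2} \left(-20\right) 187 = 16 \left(-20\right) 187 = \left(-320\right) 187 = -59840$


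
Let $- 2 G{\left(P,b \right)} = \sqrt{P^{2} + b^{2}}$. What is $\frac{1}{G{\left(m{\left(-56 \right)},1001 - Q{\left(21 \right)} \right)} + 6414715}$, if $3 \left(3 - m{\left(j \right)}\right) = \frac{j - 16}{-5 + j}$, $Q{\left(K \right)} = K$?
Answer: $\frac{95476618060}{612455290445079219} + \frac{122 \sqrt{3573673681}}{612455290445079219} \approx 1.559 \cdot 10^{-7}$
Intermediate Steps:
$m{\left(j \right)} = 3 - \frac{-16 + j}{3 \left(-5 + j\right)}$ ($m{\left(j \right)} = 3 - \frac{\left(j - 16\right) \frac{1}{-5 + j}}{3} = 3 - \frac{\left(-16 + j\right) \frac{1}{-5 + j}}{3} = 3 - \frac{\frac{1}{-5 + j} \left(-16 + j\right)}{3} = 3 - \frac{-16 + j}{3 \left(-5 + j\right)}$)
$G{\left(P,b \right)} = - \frac{\sqrt{P^{2} + b^{2}}}{2}$
$\frac{1}{G{\left(m{\left(-56 \right)},1001 - Q{\left(21 \right)} \right)} + 6414715} = \frac{1}{- \frac{\sqrt{\left(\frac{-29 + 8 \left(-56\right)}{3 \left(-5 - 56\right)}\right)^{2} + \left(1001 - 21\right)^{2}}}{2} + 6414715} = \frac{1}{- \frac{\sqrt{\left(\frac{-29 - 448}{3 \left(-61\right)}\right)^{2} + \left(1001 - 21\right)^{2}}}{2} + 6414715} = \frac{1}{- \frac{\sqrt{\left(\frac{1}{3} \left(- \frac{1}{61}\right) \left(-477\right)\right)^{2} + 980^{2}}}{2} + 6414715} = \frac{1}{- \frac{\sqrt{\left(\frac{159}{61}\right)^{2} + 960400}}{2} + 6414715} = \frac{1}{- \frac{\sqrt{\frac{25281}{3721} + 960400}}{2} + 6414715} = \frac{1}{- \frac{\sqrt{\frac{3573673681}{3721}}}{2} + 6414715} = \frac{1}{- \frac{\frac{1}{61} \sqrt{3573673681}}{2} + 6414715} = \frac{1}{- \frac{\sqrt{3573673681}}{122} + 6414715} = \frac{1}{6414715 - \frac{\sqrt{3573673681}}{122}}$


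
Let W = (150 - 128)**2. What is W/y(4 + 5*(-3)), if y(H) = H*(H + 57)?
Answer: -22/23 ≈ -0.95652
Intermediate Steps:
W = 484 (W = 22**2 = 484)
y(H) = H*(57 + H)
W/y(4 + 5*(-3)) = 484/(((4 + 5*(-3))*(57 + (4 + 5*(-3))))) = 484/(((4 - 15)*(57 + (4 - 15)))) = 484/((-11*(57 - 11))) = 484/((-11*46)) = 484/(-506) = 484*(-1/506) = -22/23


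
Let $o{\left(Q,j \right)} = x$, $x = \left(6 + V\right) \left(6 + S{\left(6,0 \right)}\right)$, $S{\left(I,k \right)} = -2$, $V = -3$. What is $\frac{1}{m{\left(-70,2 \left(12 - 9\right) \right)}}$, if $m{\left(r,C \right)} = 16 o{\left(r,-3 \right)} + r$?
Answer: $\frac{1}{122} \approx 0.0081967$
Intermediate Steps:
$x = 12$ ($x = \left(6 - 3\right) \left(6 - 2\right) = 3 \cdot 4 = 12$)
$o{\left(Q,j \right)} = 12$
$m{\left(r,C \right)} = 192 + r$ ($m{\left(r,C \right)} = 16 \cdot 12 + r = 192 + r$)
$\frac{1}{m{\left(-70,2 \left(12 - 9\right) \right)}} = \frac{1}{192 - 70} = \frac{1}{122}$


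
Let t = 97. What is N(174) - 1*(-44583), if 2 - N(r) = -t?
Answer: 44682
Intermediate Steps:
N(r) = 99 (N(r) = 2 - (-1)*97 = 2 - 1*(-97) = 2 + 97 = 99)
N(174) - 1*(-44583) = 99 - 1*(-44583) = 99 + 44583 = 44682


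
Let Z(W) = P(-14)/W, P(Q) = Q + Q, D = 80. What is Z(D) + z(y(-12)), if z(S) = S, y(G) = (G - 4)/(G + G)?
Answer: 19/60 ≈ 0.31667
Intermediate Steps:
y(G) = (-4 + G)/(2*G) (y(G) = (-4 + G)/((2*G)) = (-4 + G)*(1/(2*G)) = (-4 + G)/(2*G))
P(Q) = 2*Q
Z(W) = -28/W (Z(W) = (2*(-14))/W = -28/W)
Z(D) + z(y(-12)) = -28/80 + (1/2)*(-4 - 12)/(-12) = -28*1/80 + (1/2)*(-1/12)*(-16) = -7/20 + 2/3 = 19/60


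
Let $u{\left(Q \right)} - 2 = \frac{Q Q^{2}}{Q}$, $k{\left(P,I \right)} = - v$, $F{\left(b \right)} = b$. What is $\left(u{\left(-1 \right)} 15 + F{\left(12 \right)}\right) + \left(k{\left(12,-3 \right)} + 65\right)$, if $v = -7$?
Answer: $129$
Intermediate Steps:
$k{\left(P,I \right)} = 7$ ($k{\left(P,I \right)} = \left(-1\right) \left(-7\right) = 7$)
$u{\left(Q \right)} = 2 + Q^{2}$ ($u{\left(Q \right)} = 2 + \frac{Q Q^{2}}{Q} = 2 + \frac{Q^{3}}{Q} = 2 + Q^{2}$)
$\left(u{\left(-1 \right)} 15 + F{\left(12 \right)}\right) + \left(k{\left(12,-3 \right)} + 65\right) = \left(\left(2 + \left(-1\right)^{2}\right) 15 + 12\right) + \left(7 + 65\right) = \left(\left(2 + 1\right) 15 + 12\right) + 72 = \left(3 \cdot 15 + 12\right) + 72 = \left(45 + 12\right) + 72 = 57 + 72 = 129$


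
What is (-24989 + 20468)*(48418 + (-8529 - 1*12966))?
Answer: -121718883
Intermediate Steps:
(-24989 + 20468)*(48418 + (-8529 - 1*12966)) = -4521*(48418 + (-8529 - 12966)) = -4521*(48418 - 21495) = -4521*26923 = -121718883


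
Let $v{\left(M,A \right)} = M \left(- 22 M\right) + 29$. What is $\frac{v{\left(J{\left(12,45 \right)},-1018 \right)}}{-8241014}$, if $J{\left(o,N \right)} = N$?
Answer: $\frac{44521}{8241014} \approx 0.0054024$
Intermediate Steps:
$v{\left(M,A \right)} = 29 - 22 M^{2}$ ($v{\left(M,A \right)} = - 22 M^{2} + 29 = 29 - 22 M^{2}$)
$\frac{v{\left(J{\left(12,45 \right)},-1018 \right)}}{-8241014} = \frac{29 - 22 \cdot 45^{2}}{-8241014} = \left(29 - 44550\right) \left(- \frac{1}{8241014}\right) = \left(-44521\right) \left(- \frac{1}{8241014}\right) = \frac{44521}{8241014}$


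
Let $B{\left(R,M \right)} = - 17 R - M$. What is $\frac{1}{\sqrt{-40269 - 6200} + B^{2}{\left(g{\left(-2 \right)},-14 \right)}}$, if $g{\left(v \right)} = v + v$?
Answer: $\frac{6724}{45258645} - \frac{i \sqrt{46469}}{45258645} \approx 0.00014857 - 4.763 \cdot 10^{-6} i$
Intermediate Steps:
$g{\left(v \right)} = 2 v$
$B{\left(R,M \right)} = - M - 17 R$
$\frac{1}{\sqrt{-40269 - 6200} + B^{2}{\left(g{\left(-2 \right)},-14 \right)}} = \frac{1}{\sqrt{-40269 - 6200} + \left(\left(-1\right) \left(-14\right) - 17 \cdot 2 \left(-2\right)\right)^{2}} = \frac{1}{\sqrt{-46469} + \left(14 - -68\right)^{2}} = \frac{1}{i \sqrt{46469} + \left(14 + 68\right)^{2}} = \frac{1}{i \sqrt{46469} + 82^{2}} = \frac{1}{i \sqrt{46469} + 6724} = \frac{1}{6724 + i \sqrt{46469}}$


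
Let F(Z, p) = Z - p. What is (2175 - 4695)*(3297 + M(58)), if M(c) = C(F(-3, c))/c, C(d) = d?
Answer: -240867900/29 ≈ -8.3058e+6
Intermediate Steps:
M(c) = (-3 - c)/c
(2175 - 4695)*(3297 + M(58)) = (2175 - 4695)*(3297 + (-3 - 1*58)/58) = -2520*(3297 + (-3 - 58)/58) = -2520*(3297 + (1/58)*(-61)) = -2520*(3297 - 61/58) = -2520*191165/58 = -240867900/29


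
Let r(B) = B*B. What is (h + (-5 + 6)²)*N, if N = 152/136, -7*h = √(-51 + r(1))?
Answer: 19/17 - 95*I*√2/119 ≈ 1.1176 - 1.129*I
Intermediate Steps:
r(B) = B²
h = -5*I*√2/7 (h = -√(-51 + 1²)/7 = -√(-51 + 1)/7 = -5*I*√2/7 ≈ -1.0102*I)
N = 19/17 (N = 152*(1/136) = 19/17 ≈ 1.1176)
(h + (-5 + 6)²)*N = (-5*I*√2/7 + (-5 + 6)²)*(19/17) = (-5*I*√2/7 + 1²)*(19/17) = (-5*I*√2/7 + 1)*(19/17) = (1 - 5*I*√2/7)*(19/17) = 19/17 - 95*I*√2/119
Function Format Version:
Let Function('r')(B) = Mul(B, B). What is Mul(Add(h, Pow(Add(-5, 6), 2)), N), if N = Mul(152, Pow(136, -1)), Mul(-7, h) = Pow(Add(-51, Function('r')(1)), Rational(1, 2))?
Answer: Add(Rational(19, 17), Mul(Rational(-95, 119), I, Pow(2, Rational(1, 2)))) ≈ Add(1.1176, Mul(-1.1290, I))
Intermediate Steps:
Function('r')(B) = Pow(B, 2)
h = Mul(Rational(-5, 7), I, Pow(2, Rational(1, 2))) (h = Mul(Rational(-1, 7), Pow(Add(-51, Pow(1, 2)), Rational(1, 2))) = Mul(Rational(-1, 7), Pow(Add(-51, 1), Rational(1, 2))) = Mul(Rational(-1, 7), Pow(-50, Rational(1, 2))) = Mul(Rational(-1, 7), Mul(5, I, Pow(2, Rational(1, 2)))) = Mul(Rational(-5, 7), I, Pow(2, Rational(1, 2))) ≈ Mul(-1.0102, I))
N = Rational(19, 17) (N = Mul(152, Rational(1, 136)) = Rational(19, 17) ≈ 1.1176)
Mul(Add(h, Pow(Add(-5, 6), 2)), N) = Mul(Add(Mul(Rational(-5, 7), I, Pow(2, Rational(1, 2))), Pow(Add(-5, 6), 2)), Rational(19, 17)) = Mul(Add(Mul(Rational(-5, 7), I, Pow(2, Rational(1, 2))), Pow(1, 2)), Rational(19, 17)) = Mul(Add(Mul(Rational(-5, 7), I, Pow(2, Rational(1, 2))), 1), Rational(19, 17)) = Mul(Add(1, Mul(Rational(-5, 7), I, Pow(2, Rational(1, 2)))), Rational(19, 17)) = Add(Rational(19, 17), Mul(Rational(-95, 119), I, Pow(2, Rational(1, 2))))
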